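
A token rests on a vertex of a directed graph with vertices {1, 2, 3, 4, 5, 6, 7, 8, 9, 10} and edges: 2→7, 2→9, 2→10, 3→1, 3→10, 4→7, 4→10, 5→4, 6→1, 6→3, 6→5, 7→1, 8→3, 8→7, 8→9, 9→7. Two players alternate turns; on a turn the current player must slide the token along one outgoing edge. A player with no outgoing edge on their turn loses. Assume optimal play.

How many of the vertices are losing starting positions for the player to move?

Classify positions by backward induction: terminal positions (no move available) are L. From any other position, the mover wins iff some move reaches an L.
Every edge goes from a vertex to one that appears earlier in the order 10, 1, 7, 4, 9, 2, 3, 8, 5, 6, so processing vertices in that order labels each vertex after all of its successors.
10: no outgoing edge → L
1: no outgoing edge → L
7: can move to 1, which is L ⇒ W
4: can move to 10, which is L ⇒ W
9: the only move is to 7(W), a W ⇒ L
2: can move to 9, which is L ⇒ W
3: can move to 1, which is L ⇒ W
8: can move to 9, which is L ⇒ W
5: the only move is to 4(W), a W ⇒ L
6: can move to 5, which is L ⇒ W
The L vertices are 1, 5, 9, 10; that is 4 in all.

4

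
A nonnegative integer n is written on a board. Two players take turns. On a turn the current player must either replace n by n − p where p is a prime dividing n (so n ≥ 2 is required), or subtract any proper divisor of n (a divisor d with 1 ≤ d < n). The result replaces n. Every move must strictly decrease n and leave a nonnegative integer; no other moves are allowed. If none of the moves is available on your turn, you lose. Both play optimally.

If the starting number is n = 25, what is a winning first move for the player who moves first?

Move to 20.

Compute win/loss labels from the base case upward. A position with no move is L. Any other position is W if it can reach an L in one move, else L.
n=0: no move → L
n=1: no move → L
n=2: reaches L-position 0 → W
n=3: reaches L-position 0 → W
n=4: only reaches 2(W), 3(W), all W → L
n=5: reaches L-position 0 → W
n=6: reaches L-position 4 → W
n=7: reaches L-position 0 → W
n=8: reaches L-position 4 → W
n=9: only reaches 6(W), 8(W), all W → L
n=10: reaches L-position 9 → W
n=11: reaches L-position 0 → W
n=12: reaches L-position 9 → W
n=13: reaches L-position 0 → W
n=14: only reaches 7(W), 12(W), 13(W), all W → L
n=15: reaches L-position 14 → W
n=16: reaches L-position 14 → W
n=17: reaches L-position 0 → W
n=18: reaches L-position 9 → W
n=19: reaches L-position 0 → W
n=20: only reaches 10(W), 15(W), 16(W), 18(W), 19(W), all W → L
n=21: reaches L-position 14 → W
n=22: reaches L-position 20 → W
n=23: reaches L-position 0 → W
n=24: reaches L-position 20 → W
n=25: reaches L-position 20 → W
From 25, the L positions reachable in one move are: 20.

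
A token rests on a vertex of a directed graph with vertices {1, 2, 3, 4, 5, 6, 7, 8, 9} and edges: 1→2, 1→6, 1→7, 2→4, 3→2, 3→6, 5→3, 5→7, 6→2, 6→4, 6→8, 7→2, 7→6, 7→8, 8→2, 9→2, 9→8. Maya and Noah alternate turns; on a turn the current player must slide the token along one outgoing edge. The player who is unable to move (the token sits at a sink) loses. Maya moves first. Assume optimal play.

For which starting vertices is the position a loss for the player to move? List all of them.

Compute win/loss labels from the base case upward. A position with no move is L. Any other position is W if it can reach an L in one move, else L.
Every edge goes from a vertex to one that appears earlier in the order 4, 2, 8, 6, 7, 3, 5, 9, 1, so processing vertices in that order labels each vertex after all of its successors.
4: no outgoing edge → L
2: W (go to 4, an L position)
8: L (sole option 2(W) is W)
6: W (go to 8, an L position)
7: W (go to 8, an L position)
3: L (options 6(W), 2(W) are all W)
5: W (go to 3, an L position)
9: W (go to 8, an L position)
1: L (options 7(W), 6(W), 2(W) are all W)
Reading off the rows marked L gives the requested list; there are 4 such vertices.

1, 3, 4, 8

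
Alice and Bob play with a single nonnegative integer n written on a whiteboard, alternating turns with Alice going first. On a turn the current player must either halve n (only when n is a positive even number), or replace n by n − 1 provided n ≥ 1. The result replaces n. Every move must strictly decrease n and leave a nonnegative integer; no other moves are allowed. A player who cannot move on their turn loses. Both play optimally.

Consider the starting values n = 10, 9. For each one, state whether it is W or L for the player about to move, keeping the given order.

Compute win/loss labels from the base case upward. A position with no move is L. Any other position is W if it can reach an L in one move, else L.
n=0: no move → L
n=1: →0(L), so W
n=2: →1(W) only, which is W, so L
n=3: →2(L), so W
n=4: →2(L), so W
n=5: →4(W) only, which is W, so L
n=6: →5(L), so W
n=7: →6(W) only, which is W, so L
n=8: →7(L), so W
n=9: →8(W) only, which is W, so L
n=10: →5(L), so W

10: W, 9: L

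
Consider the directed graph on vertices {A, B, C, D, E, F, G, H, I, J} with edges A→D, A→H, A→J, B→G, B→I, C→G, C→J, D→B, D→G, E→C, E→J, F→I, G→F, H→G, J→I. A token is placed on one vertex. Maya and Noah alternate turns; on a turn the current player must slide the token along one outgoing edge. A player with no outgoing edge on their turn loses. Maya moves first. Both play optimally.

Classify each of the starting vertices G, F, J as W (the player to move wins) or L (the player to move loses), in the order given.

Compute win/loss labels from the base case upward. A position with no move is L. Any other position is W if it can reach an L in one move, else L.
Every edge goes from a vertex to one that appears earlier in the order I, F, G, B, D, J, C, H, A, E, so processing vertices in that order labels each vertex after all of its successors.
I: no outgoing edge → L
F: →I(L), so W
G: →F(W) only, which is W, so L
B: →G(L), so W
D: →G(L), so W
J: →I(L), so W
C: →G(L), so W
H: →G(L), so W
A: →H(W), J(W), D(W) — all W, so L
E: →C(W), J(W) — all W, so L

G: L, F: W, J: W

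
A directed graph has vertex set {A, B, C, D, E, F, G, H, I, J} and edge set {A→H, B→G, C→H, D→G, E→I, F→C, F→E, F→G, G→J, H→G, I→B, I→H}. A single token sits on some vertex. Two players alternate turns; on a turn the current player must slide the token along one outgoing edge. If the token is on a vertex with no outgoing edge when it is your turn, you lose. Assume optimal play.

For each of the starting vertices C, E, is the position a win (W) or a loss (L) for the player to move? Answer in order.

C: W, E: L

Classify positions by backward induction: terminal positions (no move available) are L. From any other position, the mover wins iff some move reaches an L.
Every edge goes from a vertex to one that appears earlier in the order J, G, H, D, B, C, I, E, F, A, so processing vertices in that order labels each vertex after all of its successors.
J: no outgoing edge → L
G: →J(L), so W
H: →G(W) only, which is W, so L
D: →G(W) only, which is W, so L
B: →G(W) only, which is W, so L
C: →H(L), so W
I: →B(L), so W
E: →I(W) only, which is W, so L
F: →E(L), so W
A: →H(L), so W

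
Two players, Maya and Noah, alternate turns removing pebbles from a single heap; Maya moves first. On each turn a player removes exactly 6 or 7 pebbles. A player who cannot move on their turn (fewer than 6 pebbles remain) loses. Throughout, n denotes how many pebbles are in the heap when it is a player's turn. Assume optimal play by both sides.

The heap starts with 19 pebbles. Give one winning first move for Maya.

Remove 6, leaving 13.

Classify positions by backward induction: terminal positions (no move available) are L. From any other position, the mover wins iff some move reaches an L.
n=0: no move → L
n=1: no move → L
n=2: no move → L
n=3: no move → L
n=4: no move → L
n=5: no move → L
n=6: can move to 0, which is L ⇒ W
n=7: can move to 1, which is L ⇒ W
n=8: can move to 2, which is L ⇒ W
n=9: can move to 3, which is L ⇒ W
n=10: can move to 4, which is L ⇒ W
n=11: can move to 5, which is L ⇒ W
n=12: can move to 5, which is L ⇒ W
n=13: moves to 7(W), 6(W); every one is W ⇒ L
n=14: moves to 8(W), 7(W); every one is W ⇒ L
n=15: moves to 9(W), 8(W); every one is W ⇒ L
n=16: moves to 10(W), 9(W); every one is W ⇒ L
n=17: moves to 11(W), 10(W); every one is W ⇒ L
n=18: moves to 12(W), 11(W); every one is W ⇒ L
n=19: can move to 13, which is L ⇒ W
From 19, the L positions reachable in one move are: 13.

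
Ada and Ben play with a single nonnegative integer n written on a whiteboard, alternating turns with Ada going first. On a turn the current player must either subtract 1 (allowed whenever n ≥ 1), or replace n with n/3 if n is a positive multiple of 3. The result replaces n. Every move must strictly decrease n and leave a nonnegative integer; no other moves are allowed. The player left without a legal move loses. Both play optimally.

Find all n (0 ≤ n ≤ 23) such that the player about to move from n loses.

0, 2, 4, 7, 9, 11, 13, 15, 17, 19, 22

Compute win/loss labels from the base case upward. A position with no move is L. Any other position is W if it can reach an L in one move, else L.
n=0: no move → L
n=1: reaches L-position 0 → W
n=2: only reaches 1(W), which is W → L
n=3: reaches L-position 2 → W
n=4: only reaches 3(W), which is W → L
n=5: reaches L-position 4 → W
n=6: reaches L-position 2 → W
n=7: only reaches 6(W), which is W → L
n=8: reaches L-position 7 → W
n=9: only reaches 3(W), 8(W), all W → L
n=10: reaches L-position 9 → W
n=11: only reaches 10(W), which is W → L
n=12: reaches L-position 4 → W
n=13: only reaches 12(W), which is W → L
n=14: reaches L-position 13 → W
n=15: only reaches 5(W), 14(W), all W → L
n=16: reaches L-position 15 → W
n=17: only reaches 16(W), which is W → L
n=18: reaches L-position 17 → W
n=19: only reaches 18(W), which is W → L
n=20: reaches L-position 19 → W
n=21: reaches L-position 7 → W
n=22: only reaches 21(W), which is W → L
n=23: reaches L-position 22 → W
Reading off the rows marked L gives the requested list; there are 11 such values of n.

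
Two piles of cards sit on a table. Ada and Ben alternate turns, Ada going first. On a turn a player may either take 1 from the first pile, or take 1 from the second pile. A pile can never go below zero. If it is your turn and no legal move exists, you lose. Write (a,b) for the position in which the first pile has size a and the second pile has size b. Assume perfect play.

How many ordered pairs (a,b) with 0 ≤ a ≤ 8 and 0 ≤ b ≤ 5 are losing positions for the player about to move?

Work bottom-up. With no move the player to move loses. Otherwise the position is W if at least one move leads to an L position for the opponent, and L if every move leads to a W.
Every move lowers a or b (never raises either), so fill the grid row by row in increasing a, and left to right within a row: each cell's successors are then already labelled.
      b=0  b=1  b=2  b=3  b=4  b=5
a=0:    L    W    L    W    L    W
a=1:    W    L    W    L    W    L
a=2:    L    W    L    W    L    W
a=3:    W    L    W    L    W    L
a=4:    L    W    L    W    L    W
a=5:    W    L    W    L    W    L
a=6:    L    W    L    W    L    W
a=7:    W    L    W    L    W    L
a=8:    L    W    L    W    L    W
Cells with no legal move (terminal, hence L): (0,0).
The remaining L cells, each justified by listing all of its moves:
(0,2): only reaches (0,1)(W), which is W → L
(0,4): only reaches (0,3)(W), which is W → L
(1,1): only reaches (0,1)(W), (1,0)(W), all W → L
(1,3): only reaches (0,3)(W), (1,2)(W), all W → L
(1,5): only reaches (0,5)(W), (1,4)(W), all W → L
(2,0): only reaches (1,0)(W), which is W → L
(2,2): only reaches (1,2)(W), (2,1)(W), all W → L
(2,4): only reaches (1,4)(W), (2,3)(W), all W → L
(3,1): only reaches (2,1)(W), (3,0)(W), all W → L
(3,3): only reaches (2,3)(W), (3,2)(W), all W → L
(3,5): only reaches (2,5)(W), (3,4)(W), all W → L
(4,0): only reaches (3,0)(W), which is W → L
(4,2): only reaches (3,2)(W), (4,1)(W), all W → L
(4,4): only reaches (3,4)(W), (4,3)(W), all W → L
(5,1): only reaches (4,1)(W), (5,0)(W), all W → L
(5,3): only reaches (4,3)(W), (5,2)(W), all W → L
(5,5): only reaches (4,5)(W), (5,4)(W), all W → L
(6,0): only reaches (5,0)(W), which is W → L
(6,2): only reaches (5,2)(W), (6,1)(W), all W → L
(6,4): only reaches (5,4)(W), (6,3)(W), all W → L
(7,1): only reaches (6,1)(W), (7,0)(W), all W → L
(7,3): only reaches (6,3)(W), (7,2)(W), all W → L
(7,5): only reaches (6,5)(W), (7,4)(W), all W → L
(8,0): only reaches (7,0)(W), which is W → L
(8,2): only reaches (7,2)(W), (8,1)(W), all W → L
(8,4): only reaches (7,4)(W), (8,3)(W), all W → L
Every other cell has at least one move into one of the L cells above, so it is W.
L cells per row: a=0: 3, a=1: 3, a=2: 3, a=3: 3, a=4: 3, a=5: 3, a=6: 3, a=7: 3, a=8: 3; total 27.

27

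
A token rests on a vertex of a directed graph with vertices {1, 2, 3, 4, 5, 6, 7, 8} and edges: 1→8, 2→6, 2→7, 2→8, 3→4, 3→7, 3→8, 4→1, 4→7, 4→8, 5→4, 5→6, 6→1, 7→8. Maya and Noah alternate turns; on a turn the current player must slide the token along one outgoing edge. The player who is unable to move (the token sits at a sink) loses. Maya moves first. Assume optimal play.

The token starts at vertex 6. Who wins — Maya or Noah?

Noah wins.

Build the W/L table. Terminal = L. A non-terminal position is W if it has a move to some L; otherwise it is L.
Every edge goes from a vertex to one that appears earlier in the order 8, 1, 7, 4, 6, 2, 5, 3, so processing vertices in that order labels each vertex after all of its successors.
8: no outgoing edge → L
1: W (go to 8, an L position)
7: W (go to 8, an L position)
4: W (go to 8, an L position)
6: L (sole option 1(W) is W)
2: W (go to 6, an L position)
5: W (go to 6, an L position)
3: W (go to 8, an L position)
Every move from 6 reaches a W position, so the mover loses.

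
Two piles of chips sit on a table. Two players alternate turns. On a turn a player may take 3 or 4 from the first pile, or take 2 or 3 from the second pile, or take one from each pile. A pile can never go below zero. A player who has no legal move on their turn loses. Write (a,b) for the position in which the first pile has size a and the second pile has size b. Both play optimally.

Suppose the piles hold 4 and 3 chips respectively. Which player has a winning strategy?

The first player wins.

Compute win/loss labels from the base case upward. A position with no move is L. Any other position is W if it can reach an L in one move, else L.
No move ever increases a pile, so every position that can arise here has a ≤ 4 and b ≤ 3; it is enough to label the cells with 0 ≤ a ≤ 4 and 0 ≤ b ≤ 3.
Every move lowers a or b (never raises either), so fill the grid row by row in increasing a, and left to right within a row: each cell's successors are then already labelled.
      b=0  b=1  b=2  b=3
a=0:    L    L    W    W
a=1:    L    W    W    W
a=2:    L    W    W    W
a=3:    W    W    L    L
a=4:    W    W    L    W
Cells with no legal move (terminal, hence L): (0,0), (0,1), (1,0), (2,0).
The remaining L cells, each justified by listing all of its moves:
(3,2): moves to (0,2)(W), (3,0)(W), (2,1)(W); every one is W ⇒ L
(3,3): moves to (0,3)(W), (3,1)(W), (3,0)(W), (2,2)(W); every one is W ⇒ L
(4,2): moves to (1,2)(W), (0,2)(W), (4,0)(W), (3,1)(W); every one is W ⇒ L
Every other cell has at least one move into one of the L cells above, so it is W.
The starting position (4,3) is W: the player to move should move to (3,2), handing over an L position.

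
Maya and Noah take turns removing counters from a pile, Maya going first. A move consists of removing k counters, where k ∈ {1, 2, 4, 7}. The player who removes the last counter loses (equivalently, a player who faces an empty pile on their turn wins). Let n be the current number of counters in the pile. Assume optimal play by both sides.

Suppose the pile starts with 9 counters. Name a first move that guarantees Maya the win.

Compute win/loss labels from the base case upward. A position with no move is W. Any other position is W if it can reach an L in one move, else L.
n=0: no move; the opponent has just taken the last counter and therefore loses → W
n=1: L (sole option 0(W) is W)
n=2: W (go to 1, an L position)
n=3: W (go to 1, an L position)
n=4: L (options 3(W), 2(W), 0(W) are all W)
n=5: W (go to 4, an L position)
n=6: W (go to 4, an L position)
n=7: L (options 6(W), 5(W), 3(W), 0(W) are all W)
n=8: W (go to 7, an L position)
n=9: W (go to 7, an L position)
From 9, the L positions reachable in one move are: 7.

Remove 2, leaving 7.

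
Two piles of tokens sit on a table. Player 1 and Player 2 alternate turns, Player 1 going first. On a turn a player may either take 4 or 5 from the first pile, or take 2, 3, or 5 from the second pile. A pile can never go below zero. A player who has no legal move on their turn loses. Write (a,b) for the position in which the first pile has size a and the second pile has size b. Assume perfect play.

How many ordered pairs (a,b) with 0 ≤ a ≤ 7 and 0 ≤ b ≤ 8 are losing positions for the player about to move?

24

Classify positions by backward induction: terminal positions (no move available) are L. From any other position, the mover wins iff some move reaches an L.
Every move lowers a or b (never raises either), so fill the grid row by row in increasing a, and left to right within a row: each cell's successors are then already labelled.
      b=0  b=1  b=2  b=3  b=4  b=5  b=6  b=7  b=8
a=0:    L    L    W    W    W    W    W    L    L
a=1:    L    L    W    W    W    W    W    L    L
a=2:    L    L    W    W    W    W    W    L    L
a=3:    L    L    W    W    W    W    W    L    L
a=4:    W    W    L    L    W    W    W    W    W
a=5:    W    W    L    L    W    W    W    W    W
a=6:    W    W    L    L    W    W    W    W    W
a=7:    W    W    L    L    W    W    W    W    W
Cells with no legal move (terminal, hence L): (0,0), (0,1), (1,0), (1,1), (2,0), (2,1), (3,0), (3,1).
The remaining L cells, each justified by listing all of its moves:
(0,7): only reaches (0,5)(W), (0,4)(W), (0,2)(W), all W → L
(0,8): only reaches (0,6)(W), (0,5)(W), (0,3)(W), all W → L
(1,7): only reaches (1,5)(W), (1,4)(W), (1,2)(W), all W → L
(1,8): only reaches (1,6)(W), (1,5)(W), (1,3)(W), all W → L
(2,7): only reaches (2,5)(W), (2,4)(W), (2,2)(W), all W → L
(2,8): only reaches (2,6)(W), (2,5)(W), (2,3)(W), all W → L
(3,7): only reaches (3,5)(W), (3,4)(W), (3,2)(W), all W → L
(3,8): only reaches (3,6)(W), (3,5)(W), (3,3)(W), all W → L
(4,2): only reaches (0,2)(W), (4,0)(W), all W → L
(4,3): only reaches (0,3)(W), (4,1)(W), (4,0)(W), all W → L
(5,2): only reaches (1,2)(W), (0,2)(W), (5,0)(W), all W → L
(5,3): only reaches (1,3)(W), (0,3)(W), (5,1)(W), (5,0)(W), all W → L
(6,2): only reaches (2,2)(W), (1,2)(W), (6,0)(W), all W → L
(6,3): only reaches (2,3)(W), (1,3)(W), (6,1)(W), (6,0)(W), all W → L
(7,2): only reaches (3,2)(W), (2,2)(W), (7,0)(W), all W → L
(7,3): only reaches (3,3)(W), (2,3)(W), (7,1)(W), (7,0)(W), all W → L
Every other cell has at least one move into one of the L cells above, so it is W.
L cells per row: a=0: 4, a=1: 4, a=2: 4, a=3: 4, a=4: 2, a=5: 2, a=6: 2, a=7: 2; total 24.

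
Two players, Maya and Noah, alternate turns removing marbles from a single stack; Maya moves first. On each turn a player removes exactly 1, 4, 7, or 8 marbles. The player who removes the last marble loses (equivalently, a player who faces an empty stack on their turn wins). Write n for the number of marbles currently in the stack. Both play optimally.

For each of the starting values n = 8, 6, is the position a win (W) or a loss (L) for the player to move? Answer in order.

Use the standard recursion: the mover wins at a terminal position; elsewhere, the mover wins exactly when some move hands the opponent an L position.
n=0: no move; the opponent has just taken the last marble and therefore loses → W
n=1: →0(W) only, which is W, so L
n=2: →1(L), so W
n=3: →2(W) only, which is W, so L
n=4: →3(L), so W
n=5: →1(L), so W
n=6: →5(W), 2(W) — all W, so L
n=7: →6(L), so W
n=8: →1(L), so W

8: W, 6: L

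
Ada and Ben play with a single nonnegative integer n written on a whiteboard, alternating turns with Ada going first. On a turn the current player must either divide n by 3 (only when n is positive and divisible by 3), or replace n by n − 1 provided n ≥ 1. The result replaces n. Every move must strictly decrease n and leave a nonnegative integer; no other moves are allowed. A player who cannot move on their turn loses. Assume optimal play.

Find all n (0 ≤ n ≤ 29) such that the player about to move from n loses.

0, 2, 4, 7, 9, 11, 13, 15, 17, 19, 22, 24, 26, 28

Compute win/loss labels from the base case upward. A position with no move is L. Any other position is W if it can reach an L in one move, else L.
n=0: no move → L
n=1: can move to 0, which is L ⇒ W
n=2: the only move is to 1(W), a W ⇒ L
n=3: can move to 2, which is L ⇒ W
n=4: the only move is to 3(W), a W ⇒ L
n=5: can move to 4, which is L ⇒ W
n=6: can move to 2, which is L ⇒ W
n=7: the only move is to 6(W), a W ⇒ L
n=8: can move to 7, which is L ⇒ W
n=9: moves to 3(W), 8(W); every one is W ⇒ L
n=10: can move to 9, which is L ⇒ W
n=11: the only move is to 10(W), a W ⇒ L
n=12: can move to 4, which is L ⇒ W
n=13: the only move is to 12(W), a W ⇒ L
n=14: can move to 13, which is L ⇒ W
n=15: moves to 5(W), 14(W); every one is W ⇒ L
n=16: can move to 15, which is L ⇒ W
n=17: the only move is to 16(W), a W ⇒ L
n=18: can move to 17, which is L ⇒ W
n=19: the only move is to 18(W), a W ⇒ L
n=20: can move to 19, which is L ⇒ W
n=21: can move to 7, which is L ⇒ W
n=22: the only move is to 21(W), a W ⇒ L
n=23: can move to 22, which is L ⇒ W
n=24: moves to 8(W), 23(W); every one is W ⇒ L
n=25: can move to 24, which is L ⇒ W
n=26: the only move is to 25(W), a W ⇒ L
n=27: can move to 9, which is L ⇒ W
n=28: the only move is to 27(W), a W ⇒ L
n=29: can move to 28, which is L ⇒ W
The losing starting values of n are exactly the entries labelled L in this table (14 of them).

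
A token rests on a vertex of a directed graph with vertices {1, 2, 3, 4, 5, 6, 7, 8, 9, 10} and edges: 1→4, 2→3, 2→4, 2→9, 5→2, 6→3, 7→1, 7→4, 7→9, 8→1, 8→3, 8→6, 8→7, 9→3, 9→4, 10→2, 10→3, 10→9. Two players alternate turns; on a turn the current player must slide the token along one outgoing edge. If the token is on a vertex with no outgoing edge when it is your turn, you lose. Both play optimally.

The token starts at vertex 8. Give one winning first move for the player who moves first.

Move to 3.

Label each position W (a win for the player to move) or L (a loss). A position with no legal move is L; any other position is W exactly when some move reaches an L, and L when every move reaches a W.
Every edge goes from a vertex to one that appears earlier in the order 3, 4, 9, 2, 1, 7, 10, 6, 8, 5, so processing vertices in that order labels each vertex after all of its successors.
3: no outgoing edge → L
4: no outgoing edge → L
9: W (go to 4, an L position)
2: W (go to 4, an L position)
1: W (go to 4, an L position)
7: W (go to 4, an L position)
10: W (go to 3, an L position)
6: W (go to 3, an L position)
8: W (go to 3, an L position)
5: L (sole option 2(W) is W)
From 8, the L positions reachable in one move are: 3.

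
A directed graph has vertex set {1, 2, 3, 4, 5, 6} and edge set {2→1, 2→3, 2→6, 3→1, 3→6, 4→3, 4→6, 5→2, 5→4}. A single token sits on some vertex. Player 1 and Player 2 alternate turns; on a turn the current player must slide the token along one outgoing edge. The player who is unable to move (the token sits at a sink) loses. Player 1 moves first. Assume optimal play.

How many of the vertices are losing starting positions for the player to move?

Compute win/loss labels from the base case upward. A position with no move is L. Any other position is W if it can reach an L in one move, else L.
Every edge goes from a vertex to one that appears earlier in the order 6, 1, 3, 2, 4, 5, so processing vertices in that order labels each vertex after all of its successors.
6: no outgoing edge → L
1: no outgoing edge → L
3: →1(L), so W
2: →1(L), so W
4: →6(L), so W
5: →4(W), 2(W) — all W, so L
The L vertices are 1, 5, 6; that is 3 in all.

3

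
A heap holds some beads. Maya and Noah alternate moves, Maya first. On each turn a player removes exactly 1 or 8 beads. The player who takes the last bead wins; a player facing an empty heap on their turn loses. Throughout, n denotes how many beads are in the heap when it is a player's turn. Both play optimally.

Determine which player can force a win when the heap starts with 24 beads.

Noah wins.

Build the W/L table. Terminal = L. A non-terminal position is W if it has a move to some L; otherwise it is L.
n=0: no move → L
n=1: can move to 0, which is L ⇒ W
n=2: the only move is to 1(W), a W ⇒ L
n=3: can move to 2, which is L ⇒ W
n=4: the only move is to 3(W), a W ⇒ L
n=5: can move to 4, which is L ⇒ W
n=6: the only move is to 5(W), a W ⇒ L
n=7: can move to 6, which is L ⇒ W
n=8: can move to 0, which is L ⇒ W
n=9: moves to 8(W), 1(W); every one is W ⇒ L
n=10: can move to 9, which is L ⇒ W
n=11: moves to 10(W), 3(W); every one is W ⇒ L
n=12: can move to 11, which is L ⇒ W
n=13: moves to 12(W), 5(W); every one is W ⇒ L
n=14: can move to 13, which is L ⇒ W
n=15: moves to 14(W), 7(W); every one is W ⇒ L
n=16: can move to 15, which is L ⇒ W
n=17: can move to 9, which is L ⇒ W
n=18: moves to 17(W), 10(W); every one is W ⇒ L
n=19: can move to 18, which is L ⇒ W
n=20: moves to 19(W), 12(W); every one is W ⇒ L
n=21: can move to 20, which is L ⇒ W
n=22: moves to 21(W), 14(W); every one is W ⇒ L
n=23: can move to 22, which is L ⇒ W
n=24: moves to 23(W), 16(W); every one is W ⇒ L
The starting position 24 is L: whatever Maya does, the opponent receives a W position.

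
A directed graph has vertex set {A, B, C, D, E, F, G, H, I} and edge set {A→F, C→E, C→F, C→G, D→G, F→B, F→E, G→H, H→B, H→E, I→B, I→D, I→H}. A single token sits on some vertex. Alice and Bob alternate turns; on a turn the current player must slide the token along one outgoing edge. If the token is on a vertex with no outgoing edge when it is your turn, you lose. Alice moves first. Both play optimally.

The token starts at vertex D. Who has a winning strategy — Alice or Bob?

Positions with no move are L. A position that does have a move is losing for the player to move precisely when every available move leads to a winning position for the opponent. Fill in the labels:
Every edge goes from a vertex to one that appears earlier in the order E, B, F, H, A, G, D, I, C, so processing vertices in that order labels each vertex after all of its successors.
E: no outgoing edge → L
B: no outgoing edge → L
F: reaches L-position B → W
H: reaches L-position B → W
A: only reaches F(W), which is W → L
G: only reaches H(W), which is W → L
D: reaches L-position G → W
I: reaches L-position B → W
C: reaches L-position G → W
From D Alice can move to G, reaching an L position.

Alice wins.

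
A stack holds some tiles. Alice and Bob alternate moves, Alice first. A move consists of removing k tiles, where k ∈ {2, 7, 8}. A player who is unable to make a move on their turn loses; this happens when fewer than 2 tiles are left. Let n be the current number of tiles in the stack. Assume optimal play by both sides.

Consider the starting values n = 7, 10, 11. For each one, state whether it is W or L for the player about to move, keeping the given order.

7: W, 10: L, 11: W

Classify positions by backward induction: terminal positions (no move available) are L. From any other position, the mover wins iff some move reaches an L.
n=0: no move → L
n=1: no move → L
n=2: →0(L), so W
n=3: →1(L), so W
n=4: →2(W) only, which is W, so L
n=5: →3(W) only, which is W, so L
n=6: →4(L), so W
n=7: →5(L), so W
n=8: →1(L), so W
n=9: →1(L), so W
n=10: →8(W), 3(W), 2(W) — all W, so L
n=11: →4(L), so W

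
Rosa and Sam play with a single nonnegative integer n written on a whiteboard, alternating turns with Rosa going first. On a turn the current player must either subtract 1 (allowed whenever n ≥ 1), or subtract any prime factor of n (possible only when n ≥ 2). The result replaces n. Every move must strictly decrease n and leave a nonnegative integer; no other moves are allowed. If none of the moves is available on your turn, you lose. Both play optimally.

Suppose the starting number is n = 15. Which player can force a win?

Rosa wins.

Label each position W (a win for the player to move) or L (a loss). A position with no legal move is L; any other position is W exactly when some move reaches an L, and L when every move reaches a W.
n=0: no move → L
n=1: can move to 0, which is L ⇒ W
n=2: can move to 0, which is L ⇒ W
n=3: can move to 0, which is L ⇒ W
n=4: moves to 2(W), 3(W); every one is W ⇒ L
n=5: can move to 0, which is L ⇒ W
n=6: can move to 4, which is L ⇒ W
n=7: can move to 0, which is L ⇒ W
n=8: moves to 6(W), 7(W); every one is W ⇒ L
n=9: can move to 8, which is L ⇒ W
n=10: can move to 8, which is L ⇒ W
n=11: can move to 0, which is L ⇒ W
n=12: moves to 9(W), 10(W), 11(W); every one is W ⇒ L
n=13: can move to 0, which is L ⇒ W
n=14: can move to 12, which is L ⇒ W
n=15: can move to 12, which is L ⇒ W
The starting position 15 is W: Rosa should move to 12, handing over an L position.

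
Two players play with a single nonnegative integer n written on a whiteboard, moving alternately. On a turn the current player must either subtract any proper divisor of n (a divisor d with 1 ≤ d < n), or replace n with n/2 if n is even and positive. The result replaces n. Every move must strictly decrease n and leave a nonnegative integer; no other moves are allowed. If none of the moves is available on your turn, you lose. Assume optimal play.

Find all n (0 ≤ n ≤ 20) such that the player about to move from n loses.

0, 1, 3, 5, 7, 9, 11, 13, 15, 17, 19

Use the standard recursion: the mover loses at a terminal position; elsewhere, the mover wins exactly when some move hands the opponent an L position.
n=0: no move → L
n=1: no move → L
n=2: can move to 1, which is L ⇒ W
n=3: the only move is to 2(W), a W ⇒ L
n=4: can move to 3, which is L ⇒ W
n=5: the only move is to 4(W), a W ⇒ L
n=6: can move to 3, which is L ⇒ W
n=7: the only move is to 6(W), a W ⇒ L
n=8: can move to 7, which is L ⇒ W
n=9: moves to 6(W), 8(W); every one is W ⇒ L
n=10: can move to 5, which is L ⇒ W
n=11: the only move is to 10(W), a W ⇒ L
n=12: can move to 9, which is L ⇒ W
n=13: the only move is to 12(W), a W ⇒ L
n=14: can move to 7, which is L ⇒ W
n=15: moves to 10(W), 12(W), 14(W); every one is W ⇒ L
n=16: can move to 15, which is L ⇒ W
n=17: the only move is to 16(W), a W ⇒ L
n=18: can move to 9, which is L ⇒ W
n=19: the only move is to 18(W), a W ⇒ L
n=20: can move to 15, which is L ⇒ W
Reading off the rows marked L gives the requested list; there are 11 such values of n.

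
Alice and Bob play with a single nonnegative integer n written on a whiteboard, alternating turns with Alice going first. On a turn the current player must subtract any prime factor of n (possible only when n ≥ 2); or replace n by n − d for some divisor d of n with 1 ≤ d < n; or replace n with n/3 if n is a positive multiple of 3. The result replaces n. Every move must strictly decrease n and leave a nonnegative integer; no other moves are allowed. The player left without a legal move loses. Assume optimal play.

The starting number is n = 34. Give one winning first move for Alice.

Move to 32.

Positions with no move are L. A position that does have a move is losing for the player to move precisely when every available move leads to a winning position for the opponent. Fill in the labels:
n=0: no move → L
n=1: no move → L
n=2: →0(L), so W
n=3: →0(L), so W
n=4: →2(W), 3(W) — all W, so L
n=5: →0(L), so W
n=6: →4(L), so W
n=7: →0(L), so W
n=8: →4(L), so W
n=9: →3(W), 6(W), 8(W) — all W, so L
n=10: →9(L), so W
n=11: →0(L), so W
n=12: →4(L), so W
n=13: →0(L), so W
n=14: →7(W), 12(W), 13(W) — all W, so L
n=15: →14(L), so W
n=16: →14(L), so W
n=17: →0(L), so W
n=18: →9(L), so W
n=19: →0(L), so W
n=20: →10(W), 15(W), 16(W), 18(W), 19(W) — all W, so L
n=21: →14(L), so W
n=22: →20(L), so W
n=23: →0(L), so W
n=24: →20(L), so W
n=25: →20(L), so W
n=26: →13(W), 24(W), 25(W) — all W, so L
n=27: →9(L), so W
n=28: →14(L), so W
n=29: →0(L), so W
n=30: →20(L), so W
n=31: →0(L), so W
n=32: →16(W), 24(W), 28(W), 30(W), 31(W) — all W, so L
n=33: →32(L), so W
n=34: →32(L), so W
From 34, the L positions reachable in one move are: 32.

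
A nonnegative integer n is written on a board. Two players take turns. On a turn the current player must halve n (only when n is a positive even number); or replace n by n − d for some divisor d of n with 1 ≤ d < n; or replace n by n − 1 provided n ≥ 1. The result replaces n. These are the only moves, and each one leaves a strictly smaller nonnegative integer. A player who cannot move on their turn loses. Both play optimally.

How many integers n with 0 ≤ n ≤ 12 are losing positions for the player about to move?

Label each position W (a win for the player to move) or L (a loss). A position with no legal move is L; any other position is W exactly when some move reaches an L, and L when every move reaches a W.
n=0: no move → L
n=1: W (go to 0, an L position)
n=2: L (sole option 1(W) is W)
n=3: W (go to 2, an L position)
n=4: W (go to 2, an L position)
n=5: L (sole option 4(W) is W)
n=6: W (go to 5, an L position)
n=7: L (sole option 6(W) is W)
n=8: W (go to 7, an L position)
n=9: L (options 6(W), 8(W) are all W)
n=10: W (go to 5, an L position)
n=11: L (sole option 10(W) is W)
n=12: W (go to 9, an L position)
L entries with 0 ≤ n ≤ 12: n = 0, 2, 5, 7, 9, 11; that makes 6.

6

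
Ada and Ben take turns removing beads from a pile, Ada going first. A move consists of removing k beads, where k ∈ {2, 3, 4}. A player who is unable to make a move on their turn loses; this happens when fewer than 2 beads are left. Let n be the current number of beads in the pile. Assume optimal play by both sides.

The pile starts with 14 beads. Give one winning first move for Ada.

Remove 2, leaving 12.

Use the standard recursion: the mover loses at a terminal position; elsewhere, the mover wins exactly when some move hands the opponent an L position.
n=0: no move → L
n=1: no move → L
n=2: can move to 0, which is L ⇒ W
n=3: can move to 1, which is L ⇒ W
n=4: can move to 1, which is L ⇒ W
n=5: can move to 1, which is L ⇒ W
n=6: moves to 4(W), 3(W), 2(W); every one is W ⇒ L
n=7: moves to 5(W), 4(W), 3(W); every one is W ⇒ L
n=8: can move to 6, which is L ⇒ W
n=9: can move to 7, which is L ⇒ W
n=10: can move to 7, which is L ⇒ W
n=11: can move to 7, which is L ⇒ W
n=12: moves to 10(W), 9(W), 8(W); every one is W ⇒ L
n=13: moves to 11(W), 10(W), 9(W); every one is W ⇒ L
n=14: can move to 12, which is L ⇒ W
From 14, the L positions reachable in one move are: 12.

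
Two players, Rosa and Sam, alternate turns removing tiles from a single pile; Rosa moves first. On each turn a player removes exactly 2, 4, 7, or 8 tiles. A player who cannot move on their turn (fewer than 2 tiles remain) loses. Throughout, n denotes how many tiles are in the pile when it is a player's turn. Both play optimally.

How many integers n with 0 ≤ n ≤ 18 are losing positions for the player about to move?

Classify positions by backward induction: terminal positions (no move available) are L. From any other position, the mover wins iff some move reaches an L.
n=0: no move → L
n=1: no move → L
n=2: can move to 0, which is L ⇒ W
n=3: can move to 1, which is L ⇒ W
n=4: can move to 0, which is L ⇒ W
n=5: can move to 1, which is L ⇒ W
n=6: moves to 4(W), 2(W); every one is W ⇒ L
n=7: can move to 0, which is L ⇒ W
n=8: can move to 6, which is L ⇒ W
n=9: can move to 1, which is L ⇒ W
n=10: can move to 6, which is L ⇒ W
n=11: moves to 9(W), 7(W), 4(W), 3(W); every one is W ⇒ L
n=12: moves to 10(W), 8(W), 5(W), 4(W); every one is W ⇒ L
n=13: can move to 11, which is L ⇒ W
n=14: can move to 12, which is L ⇒ W
n=15: can move to 11, which is L ⇒ W
n=16: can move to 12, which is L ⇒ W
n=17: moves to 15(W), 13(W), 10(W), 9(W); every one is W ⇒ L
n=18: can move to 11, which is L ⇒ W
L entries with 0 ≤ n ≤ 18: n = 0, 1, 6, 11, 12, 17; that makes 6.

6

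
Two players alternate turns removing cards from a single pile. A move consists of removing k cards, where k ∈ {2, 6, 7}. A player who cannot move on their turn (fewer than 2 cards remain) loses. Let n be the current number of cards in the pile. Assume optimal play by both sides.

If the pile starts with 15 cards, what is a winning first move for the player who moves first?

Positions with no move are L. A position that does have a move is losing for the player to move precisely when every available move leads to a winning position for the opponent. Fill in the labels:
n=0: no move → L
n=1: no move → L
n=2: reaches L-position 0 → W
n=3: reaches L-position 1 → W
n=4: only reaches 2(W), which is W → L
n=5: only reaches 3(W), which is W → L
n=6: reaches L-position 4 → W
n=7: reaches L-position 5 → W
n=8: reaches L-position 1 → W
n=9: only reaches 7(W), 3(W), 2(W), all W → L
n=10: reaches L-position 4 → W
n=11: reaches L-position 9 → W
n=12: reaches L-position 5 → W
n=13: only reaches 11(W), 7(W), 6(W), all W → L
n=14: only reaches 12(W), 8(W), 7(W), all W → L
n=15: reaches L-position 13 → W
From 15, the L positions reachable in one move are: 13, 9. Any move reaching one of these is winning.

Remove 2, leaving 13.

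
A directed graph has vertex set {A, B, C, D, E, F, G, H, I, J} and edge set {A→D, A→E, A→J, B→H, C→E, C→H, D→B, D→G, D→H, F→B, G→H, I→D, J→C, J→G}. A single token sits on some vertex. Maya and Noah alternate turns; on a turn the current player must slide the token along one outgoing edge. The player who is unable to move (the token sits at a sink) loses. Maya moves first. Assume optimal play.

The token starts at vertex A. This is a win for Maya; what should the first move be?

Move to J.

Classify positions by backward induction: terminal positions (no move available) are L. From any other position, the mover wins iff some move reaches an L.
Every edge goes from a vertex to one that appears earlier in the order H, E, C, G, J, B, D, A, I, F, so processing vertices in that order labels each vertex after all of its successors.
H: no outgoing edge → L
E: no outgoing edge → L
C: reaches L-position E → W
G: reaches L-position H → W
J: only reaches G(W), C(W), all W → L
B: reaches L-position H → W
D: reaches L-position H → W
A: reaches L-position J → W
I: only reaches D(W), which is W → L
F: only reaches B(W), which is W → L
From A, the L positions reachable in one move are: J, E. Any move reaching one of these is winning.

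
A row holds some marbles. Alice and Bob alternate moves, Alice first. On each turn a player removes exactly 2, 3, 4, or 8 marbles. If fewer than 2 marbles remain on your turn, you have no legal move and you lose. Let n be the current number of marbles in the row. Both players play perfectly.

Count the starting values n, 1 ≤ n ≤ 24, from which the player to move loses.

Work bottom-up. With no move the player to move loses. Otherwise the position is W if at least one move leads to an L position for the opponent, and L if every move leads to a W.
n=0: no move → L
n=1: no move → L
n=2: can move to 0, which is L ⇒ W
n=3: can move to 1, which is L ⇒ W
n=4: can move to 1, which is L ⇒ W
n=5: can move to 1, which is L ⇒ W
n=6: moves to 4(W), 3(W), 2(W); every one is W ⇒ L
n=7: moves to 5(W), 4(W), 3(W); every one is W ⇒ L
n=8: can move to 6, which is L ⇒ W
n=9: can move to 7, which is L ⇒ W
n=10: can move to 7, which is L ⇒ W
n=11: can move to 7, which is L ⇒ W
n=12: moves to 10(W), 9(W), 8(W), 4(W); every one is W ⇒ L
n=13: moves to 11(W), 10(W), 9(W), 5(W); every one is W ⇒ L
n=14: can move to 12, which is L ⇒ W
n=15: can move to 13, which is L ⇒ W
n=16: can move to 13, which is L ⇒ W
n=17: can move to 13, which is L ⇒ W
n=18: moves to 16(W), 15(W), 14(W), 10(W); every one is W ⇒ L
n=19: moves to 17(W), 16(W), 15(W), 11(W); every one is W ⇒ L
n=20: can move to 18, which is L ⇒ W
n=21: can move to 19, which is L ⇒ W
n=22: can move to 19, which is L ⇒ W
n=23: can move to 19, which is L ⇒ W
n=24: moves to 22(W), 21(W), 20(W), 16(W); every one is W ⇒ L
L entries with 1 ≤ n ≤ 24 (n=0 is outside the asked range and is not counted): n = 1, 6, 7, 12, 13, 18, 19, 24; that makes 8.

8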